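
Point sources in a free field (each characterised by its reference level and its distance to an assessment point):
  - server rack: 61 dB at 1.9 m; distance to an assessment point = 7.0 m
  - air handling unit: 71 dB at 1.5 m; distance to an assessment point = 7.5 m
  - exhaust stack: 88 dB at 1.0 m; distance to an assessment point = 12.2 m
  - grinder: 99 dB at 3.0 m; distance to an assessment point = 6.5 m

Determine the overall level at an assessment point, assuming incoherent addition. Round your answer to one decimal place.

First find each source's level at the receiver (point-source: −20·log₁₀(r/r_ref)), then combine on an intensity basis.
server rack: 61 − 20·log₁₀(7.0/1.9) = 61 − 11.33 = 49.67 dB.
air handling unit: 71 − 20·log₁₀(7.5/1.5) = 71 − 13.98 = 57.02 dB.
exhaust stack: 88 − 20·log₁₀(12.2/1.0) = 88 − 21.73 = 66.27 dB.
grinder: 99 − 20·log₁₀(6.5/3.0) = 99 − 6.72 = 92.28 dB.
Σ 10^(L/10) = 1.697e+09 → L_total = 10·log₁₀(1.697e+09) = 92.30 dB.

92.3 dB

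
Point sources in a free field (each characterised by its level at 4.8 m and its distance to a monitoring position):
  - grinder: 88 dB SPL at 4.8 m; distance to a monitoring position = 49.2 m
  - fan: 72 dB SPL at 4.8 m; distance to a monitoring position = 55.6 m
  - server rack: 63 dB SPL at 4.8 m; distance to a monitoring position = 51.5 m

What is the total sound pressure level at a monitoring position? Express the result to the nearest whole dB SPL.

Apply inverse-square spreading to bring every level to the receiver, then sum 10^(L/10).
grinder: 88 − 20·log₁₀(49.2/4.8) = 88 − 20.21 = 67.79 dB SPL.
fan: 72 − 20·log₁₀(55.6/4.8) = 72 − 21.28 = 50.72 dB SPL.
server rack: 63 − 20·log₁₀(51.5/4.8) = 63 − 20.61 = 42.39 dB SPL.
Σ 10^(L/10) = 6.141e+06 → L_total = 10·log₁₀(6.141e+06) = 67.88 dB SPL.

68 dB SPL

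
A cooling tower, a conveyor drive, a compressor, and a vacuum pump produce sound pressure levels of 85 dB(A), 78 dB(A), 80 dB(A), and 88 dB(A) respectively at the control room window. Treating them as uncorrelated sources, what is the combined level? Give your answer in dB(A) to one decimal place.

Incoherent sources combine by intensity addition: L_total = 10·log₁₀(Σ 10^(L_i/10)).
Σ 10^(L/10) = 10^(85/10) + 10^(78/10) + 10^(80/10) + 10^(88/10) = 1.110e+09.
L_total = 10·log₁₀(1.110e+09) = 90.45 dB(A).

90.5 dB(A)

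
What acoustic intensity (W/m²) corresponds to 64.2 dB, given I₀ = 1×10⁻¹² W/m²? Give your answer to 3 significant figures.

2.63e-06 W/m²

L = 10·log₁₀(I/I₀) ⇒ I = I₀·10^(L/10) = 10⁻¹² × 10^6.42.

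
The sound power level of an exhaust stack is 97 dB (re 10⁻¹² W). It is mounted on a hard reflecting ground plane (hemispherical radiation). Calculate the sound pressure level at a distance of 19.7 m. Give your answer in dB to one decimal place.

63.1 dB

The power spreads over a hemisphere of area 2π·r², so L_p = L_w − 10·log₁₀(2π·r²).
2π·r² = 2438 m², 10·log₁₀ of that is 33.871 dB.
L_p = 97 − 33.871 = 63.13 dB.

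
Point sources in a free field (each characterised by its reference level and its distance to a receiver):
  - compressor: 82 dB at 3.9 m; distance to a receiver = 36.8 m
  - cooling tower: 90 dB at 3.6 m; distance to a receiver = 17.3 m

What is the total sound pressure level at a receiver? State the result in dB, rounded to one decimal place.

76.5 dB

Propagate each source to the receiver with L = L_ref − 20·log₁₀(r/r_ref), then add intensities.
compressor: 82 − 20·log₁₀(36.8/3.9) = 82 − 19.50 = 62.50 dB.
cooling tower: 90 − 20·log₁₀(17.3/3.6) = 90 − 13.63 = 76.37 dB.
Σ 10^(L/10) = 4.508e+07 → L_total = 10·log₁₀(4.508e+07) = 76.54 dB.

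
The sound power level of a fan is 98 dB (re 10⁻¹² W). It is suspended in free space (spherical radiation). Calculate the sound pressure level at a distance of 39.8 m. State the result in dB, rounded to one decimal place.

Free-field spherical radiation: L_p = L_w − 10·log₁₀(4π·r²), r = 39.8 m.
4π·r² = 1.991e+04 m², 10·log₁₀ of that is 42.990 dB.
L_p = 98 − 42.990 = 55.01 dB.

55.0 dB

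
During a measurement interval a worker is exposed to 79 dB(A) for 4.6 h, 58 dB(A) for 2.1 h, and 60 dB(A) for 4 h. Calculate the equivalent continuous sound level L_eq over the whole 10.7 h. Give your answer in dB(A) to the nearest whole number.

Weight each interval's intensity by its duration and average over T = 10.7 h:
Σ tᵢ·10^(Lᵢ/10) = 4.6·10^(79/10) + 2.1·10^(58/10) + 4·10^(60/10) = 3.707e+08.
L_eq = 10·log₁₀(3.707e+08/10.7) = 75.40 dB(A).

75 dB(A)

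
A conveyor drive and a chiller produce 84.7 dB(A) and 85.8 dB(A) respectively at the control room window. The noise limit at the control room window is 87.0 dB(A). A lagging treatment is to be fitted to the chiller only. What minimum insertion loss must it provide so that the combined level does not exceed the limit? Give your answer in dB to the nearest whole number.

Everything except the chiller sums to 10^(84.7/10) = 2.951e+08 in linear terms, 84.70 dB(A).
The limit corresponds to 10^(87.0/10) = 5.012e+08; subtracting the fixed part leaves 2.061e+08 for the chiller, i.e. 83.14 dB(A).
Required insertion loss = 85.8 − 83.14 = 2.66 dB.

3 dB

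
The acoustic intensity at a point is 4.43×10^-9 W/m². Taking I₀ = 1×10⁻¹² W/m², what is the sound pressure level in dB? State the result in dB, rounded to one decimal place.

36.5 dB

Dividing by I₀ shifts the exponent by 12: I/I₀ = 4.43×10^3.
L = 10·(0.6464 + 3) = 36.46 dB.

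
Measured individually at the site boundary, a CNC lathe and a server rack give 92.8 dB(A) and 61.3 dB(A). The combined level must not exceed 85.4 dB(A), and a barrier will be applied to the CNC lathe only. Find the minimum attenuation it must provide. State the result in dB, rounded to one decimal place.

7.4 dB

Fixed contribution from the other source: Σ 10^(L/10) = 10^(61.3/10) = 1.349e+06 (61.30 dB(A)).
The limit corresponds to 10^(85.4/10) = 3.467e+08; subtracting the fixed part leaves 3.454e+08 for the CNC lathe, i.e. 85.38 dB(A).
Required insertion loss = 92.8 − 85.38 = 7.42 dB.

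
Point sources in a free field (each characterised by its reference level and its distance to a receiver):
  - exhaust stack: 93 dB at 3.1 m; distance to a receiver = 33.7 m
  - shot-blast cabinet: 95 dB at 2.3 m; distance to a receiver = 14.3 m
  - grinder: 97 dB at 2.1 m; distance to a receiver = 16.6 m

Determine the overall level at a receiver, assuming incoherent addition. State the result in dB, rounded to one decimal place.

Apply inverse-square spreading to bring every level to the receiver, then sum 10^(L/10).
exhaust stack: 93 − 20·log₁₀(33.7/3.1) = 93 − 20.73 = 72.27 dB.
shot-blast cabinet: 95 − 20·log₁₀(14.3/2.3) = 95 − 15.87 = 79.13 dB.
grinder: 97 − 20·log₁₀(16.6/2.1) = 97 − 17.96 = 79.04 dB.
Σ 10^(L/10) = 1.789e+08 → L_total = 10·log₁₀(1.789e+08) = 82.53 dB.

82.5 dB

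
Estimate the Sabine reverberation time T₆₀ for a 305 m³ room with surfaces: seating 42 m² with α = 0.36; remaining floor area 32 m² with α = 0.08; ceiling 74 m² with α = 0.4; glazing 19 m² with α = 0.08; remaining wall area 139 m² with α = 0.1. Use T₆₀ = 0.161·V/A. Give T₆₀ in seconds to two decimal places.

Total absorption A = 42·0.36 + 32·0.08 + 74·0.4 + 19·0.08 + 139·0.1 = 62.70 m² sabins.
T₆₀ = 0.161·V/A = 0.161·305/62.70 = 0.783 s.

0.78 s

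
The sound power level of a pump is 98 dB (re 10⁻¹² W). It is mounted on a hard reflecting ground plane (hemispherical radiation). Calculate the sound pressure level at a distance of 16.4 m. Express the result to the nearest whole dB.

66 dB

Free-field hemispherical radiation: L_p = L_w − 10·log₁₀(2π·r²), r = 16.4 m.
2π·r² = 1690 m², 10·log₁₀ of that is 32.279 dB.
L_p = 98 − 32.279 = 65.72 dB.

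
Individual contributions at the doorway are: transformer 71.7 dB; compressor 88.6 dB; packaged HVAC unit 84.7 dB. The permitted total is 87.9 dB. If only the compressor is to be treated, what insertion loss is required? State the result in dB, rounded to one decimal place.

3.7 dB

Fixed contribution from the other sources: Σ 10^(L/10) = 10^(71.7/10) + 10^(84.7/10) = 3.099e+08 (84.91 dB).
The limit corresponds to 10^(87.9/10) = 6.166e+08; subtracting the fixed part leaves 3.067e+08 for the compressor, i.e. 84.87 dB.
So the compressor must be reduced from 88.6 to 84.87 dB: IL = 3.73 dB.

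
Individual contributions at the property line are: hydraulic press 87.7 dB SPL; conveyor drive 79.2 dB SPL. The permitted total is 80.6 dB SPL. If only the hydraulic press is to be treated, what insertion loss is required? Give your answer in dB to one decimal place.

The untreated sources together contribute 10^(79.2/10) = 8.318e+07, i.e. 79.20 dB SPL.
To meet 80.6 dB SPL overall, the treated hydraulic press may contribute at most 10^(80.6/10) − 8.318e+07 = 3.164e+07, i.e. 75.00 dB SPL.
So the hydraulic press must be reduced from 87.7 to 75.00 dB SPL: IL = 12.70 dB.

12.7 dB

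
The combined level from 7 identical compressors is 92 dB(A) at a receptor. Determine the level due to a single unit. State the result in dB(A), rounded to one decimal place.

83.5 dB(A)

7 equal contributions raise the level by 10·log₁₀ 7 = 8.451 dB, so each unit alone gives 92 − 8.451.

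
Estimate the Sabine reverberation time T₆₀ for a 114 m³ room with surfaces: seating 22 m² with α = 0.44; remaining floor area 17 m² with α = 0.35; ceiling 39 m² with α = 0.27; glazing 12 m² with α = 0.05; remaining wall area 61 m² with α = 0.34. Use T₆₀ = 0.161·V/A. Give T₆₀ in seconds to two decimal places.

0.39 s

Total absorption A = 22·0.44 + 17·0.35 + 39·0.27 + 12·0.05 + 61·0.34 = 47.50 m² sabins.
T₆₀ = 0.161 × 114 / 47.50 = 0.386 s.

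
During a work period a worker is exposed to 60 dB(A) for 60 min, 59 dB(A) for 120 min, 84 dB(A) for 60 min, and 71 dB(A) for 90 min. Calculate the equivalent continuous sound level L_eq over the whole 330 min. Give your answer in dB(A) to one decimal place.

L_eq = 10·log₁₀[(1/T)·Σ tᵢ·10^(Lᵢ/10)] with T = 330 min.
Σ tᵢ·10^(Lᵢ/10) = 60·10^(60/10) + 120·10^(59/10) + 60·10^(84/10) + 90·10^(71/10) = 1.636e+10.
L_eq = 10·log₁₀(1.636e+10/330) = 76.95 dB(A).

77.0 dB(A)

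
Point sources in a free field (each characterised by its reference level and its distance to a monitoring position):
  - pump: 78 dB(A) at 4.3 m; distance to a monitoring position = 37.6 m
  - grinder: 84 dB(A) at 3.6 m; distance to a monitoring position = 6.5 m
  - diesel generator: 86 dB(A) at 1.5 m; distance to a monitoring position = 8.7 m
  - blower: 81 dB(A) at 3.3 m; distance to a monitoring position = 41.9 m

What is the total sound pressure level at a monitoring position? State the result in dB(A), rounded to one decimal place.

First find each source's level at the receiver (point-source: −20·log₁₀(r/r_ref)), then combine on an intensity basis.
pump: 78 − 20·log₁₀(37.6/4.3) = 78 − 18.83 = 59.17 dB(A).
grinder: 84 − 20·log₁₀(6.5/3.6) = 84 − 5.13 = 78.87 dB(A).
diesel generator: 86 − 20·log₁₀(8.7/1.5) = 86 − 15.27 = 70.73 dB(A).
blower: 81 − 20·log₁₀(41.9/3.3) = 81 − 22.07 = 58.93 dB(A).
Σ 10^(L/10) = 9.049e+07 → L_total = 10·log₁₀(9.049e+07) = 79.57 dB(A).

79.6 dB(A)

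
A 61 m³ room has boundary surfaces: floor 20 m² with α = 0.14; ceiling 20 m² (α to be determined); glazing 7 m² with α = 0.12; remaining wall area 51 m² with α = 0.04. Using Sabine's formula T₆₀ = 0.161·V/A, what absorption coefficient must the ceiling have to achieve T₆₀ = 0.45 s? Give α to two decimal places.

A = 0.161·V/T₆₀ = 0.161·61/0.45 = 21.82 m² sabins.
Absorption from the other surfaces = 20·0.14 + 7·0.12 + 51·0.04 = 5.68 m², so the ceiling must supply 16.14 m² over 20 m².
α = 16.14/20 = 0.807.

0.81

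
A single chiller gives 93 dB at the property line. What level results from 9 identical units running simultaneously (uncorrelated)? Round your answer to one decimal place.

102.5 dB

L_total = L₁ + 10·log₁₀ N for N identical incoherent sources.
L_total = 93 + 10·log₁₀(9) = 93 + 9.542 = 102.54 dB.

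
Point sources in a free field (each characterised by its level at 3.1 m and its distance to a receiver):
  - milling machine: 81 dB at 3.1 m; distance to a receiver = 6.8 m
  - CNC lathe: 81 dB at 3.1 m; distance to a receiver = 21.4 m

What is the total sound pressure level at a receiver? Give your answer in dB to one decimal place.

Propagate each source to the receiver with L = L_ref − 20·log₁₀(r/r_ref), then add intensities.
milling machine: 81 − 20·log₁₀(6.8/3.1) = 81 − 6.82 = 74.18 dB.
CNC lathe: 81 − 20·log₁₀(21.4/3.1) = 81 − 16.78 = 64.22 dB.
Σ 10^(L/10) = 2.881e+07 → L_total = 10·log₁₀(2.881e+07) = 74.59 dB.

74.6 dB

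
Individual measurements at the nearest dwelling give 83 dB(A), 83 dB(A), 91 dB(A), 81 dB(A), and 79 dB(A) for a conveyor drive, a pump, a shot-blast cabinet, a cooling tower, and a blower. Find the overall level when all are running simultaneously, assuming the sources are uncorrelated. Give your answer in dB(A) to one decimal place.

Incoherent sources combine by intensity addition: L_total = 10·log₁₀(Σ 10^(L_i/10)).
Σ 10^(L/10) = 10^(83/10) + 10^(83/10) + 10^(91/10) + 10^(81/10) + 10^(79/10) = 1.863e+09.
L_total = 10·log₁₀(1.863e+09) = 92.70 dB(A).

92.7 dB(A)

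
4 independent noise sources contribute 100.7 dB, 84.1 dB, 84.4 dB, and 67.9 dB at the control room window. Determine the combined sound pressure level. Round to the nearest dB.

101 dB

For uncorrelated sources the intensities add, so convert each level to linear form, sum, and take 10·log₁₀ of the total.
Σ 10^(L/10) = 10^(100.7/10) + 10^(84.1/10) + 10^(84.4/10) + 10^(67.9/10) = 1.229e+10.
L_total = 10·log₁₀(1.229e+10) = 100.89 dB.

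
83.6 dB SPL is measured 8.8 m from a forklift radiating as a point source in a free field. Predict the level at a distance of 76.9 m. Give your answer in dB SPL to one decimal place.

64.8 dB SPL

Spherical spreading from a point source gives a 20·log₁₀(r₂/r₁) drop.
L₂ = 83.6 − 20·log₁₀(76.9/8.8) = 83.6 − 18.829 = 64.77 dB SPL.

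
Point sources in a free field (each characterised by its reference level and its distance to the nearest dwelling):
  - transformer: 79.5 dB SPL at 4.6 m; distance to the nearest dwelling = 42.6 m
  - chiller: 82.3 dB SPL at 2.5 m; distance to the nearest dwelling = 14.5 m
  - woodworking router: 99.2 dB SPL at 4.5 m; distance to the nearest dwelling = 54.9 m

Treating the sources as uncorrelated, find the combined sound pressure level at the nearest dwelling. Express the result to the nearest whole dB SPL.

Apply inverse-square spreading to bring every level to the receiver, then sum 10^(L/10).
transformer: 79.5 − 20·log₁₀(42.6/4.6) = 79.5 − 19.33 = 60.17 dB SPL.
chiller: 82.3 − 20·log₁₀(14.5/2.5) = 82.3 − 15.27 = 67.03 dB SPL.
woodworking router: 99.2 − 20·log₁₀(54.9/4.5) = 99.2 − 21.73 = 77.47 dB SPL.
Σ 10^(L/10) = 6.197e+07 → L_total = 10·log₁₀(6.197e+07) = 77.92 dB SPL.

78 dB SPL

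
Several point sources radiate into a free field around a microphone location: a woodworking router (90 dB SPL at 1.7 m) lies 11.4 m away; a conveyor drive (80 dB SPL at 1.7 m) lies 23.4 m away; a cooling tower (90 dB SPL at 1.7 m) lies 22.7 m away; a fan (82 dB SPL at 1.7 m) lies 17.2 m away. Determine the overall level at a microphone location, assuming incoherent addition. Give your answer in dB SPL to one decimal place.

74.8 dB SPL

Propagate each source to the receiver with L = L_ref − 20·log₁₀(r/r_ref), then add intensities.
woodworking router: 90 − 20·log₁₀(11.4/1.7) = 90 − 16.53 = 73.47 dB SPL.
conveyor drive: 80 − 20·log₁₀(23.4/1.7) = 80 − 22.78 = 57.22 dB SPL.
cooling tower: 90 − 20·log₁₀(22.7/1.7) = 90 − 22.51 = 67.49 dB SPL.
fan: 82 − 20·log₁₀(17.2/1.7) = 82 − 20.10 = 61.90 dB SPL.
Σ 10^(L/10) = 2.992e+07 → L_total = 10·log₁₀(2.992e+07) = 74.76 dB SPL.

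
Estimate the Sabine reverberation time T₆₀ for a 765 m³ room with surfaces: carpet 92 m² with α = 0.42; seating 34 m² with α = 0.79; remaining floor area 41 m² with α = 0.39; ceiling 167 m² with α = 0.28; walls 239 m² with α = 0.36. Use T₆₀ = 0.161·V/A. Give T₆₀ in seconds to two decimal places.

0.57 s

Summing Sᵢαᵢ: 92·0.42 + 34·0.79 + 41·0.39 + 167·0.28 + 239·0.36 = 214.29 m².
T₆₀ = 0.161·V/A = 0.161·765/214.29 = 0.575 s.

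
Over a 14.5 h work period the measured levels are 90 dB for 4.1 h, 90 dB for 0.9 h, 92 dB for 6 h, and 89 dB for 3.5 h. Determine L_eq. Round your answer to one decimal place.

90.8 dB

L_eq = 10·log₁₀[(1/T)·Σ tᵢ·10^(Lᵢ/10)] with T = 14.5 h.
Σ tᵢ·10^(Lᵢ/10) = 4.1·10^(90/10) + 0.9·10^(90/10) + 6·10^(92/10) + 3.5·10^(89/10) = 1.729e+10.
L_eq = 10·log₁₀(1.729e+10/14.5) = 90.76 dB.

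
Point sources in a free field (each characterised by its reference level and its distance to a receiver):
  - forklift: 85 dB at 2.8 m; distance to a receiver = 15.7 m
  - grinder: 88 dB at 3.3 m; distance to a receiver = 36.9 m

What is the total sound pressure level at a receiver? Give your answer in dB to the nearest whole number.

First find each source's level at the receiver (point-source: −20·log₁₀(r/r_ref)), then combine on an intensity basis.
forklift: 85 − 20·log₁₀(15.7/2.8) = 85 − 14.97 = 70.03 dB.
grinder: 88 − 20·log₁₀(36.9/3.3) = 88 − 20.97 = 67.03 dB.
Σ 10^(L/10) = 1.510e+07 → L_total = 10·log₁₀(1.510e+07) = 71.79 dB.

72 dB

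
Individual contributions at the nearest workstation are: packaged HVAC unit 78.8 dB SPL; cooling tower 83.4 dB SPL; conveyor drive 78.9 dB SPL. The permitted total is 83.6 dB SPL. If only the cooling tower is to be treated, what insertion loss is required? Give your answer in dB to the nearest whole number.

5 dB

Everything except the cooling tower sums to 10^(78.8/10) + 10^(78.9/10) = 1.535e+08 in linear terms, 81.86 dB SPL.
To meet 83.6 dB SPL overall, the treated cooling tower may contribute at most 10^(83.6/10) − 1.535e+08 = 7.560e+07, i.e. 78.79 dB SPL.
So the cooling tower must be reduced from 83.4 to 78.79 dB SPL: IL = 4.61 dB.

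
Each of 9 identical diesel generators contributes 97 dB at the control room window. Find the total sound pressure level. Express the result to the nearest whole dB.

N identical incoherent sources raise the level by 10·log₁₀ N.
L_total = 97 + 10·log₁₀(9) = 97 + 9.542 = 106.54 dB.

107 dB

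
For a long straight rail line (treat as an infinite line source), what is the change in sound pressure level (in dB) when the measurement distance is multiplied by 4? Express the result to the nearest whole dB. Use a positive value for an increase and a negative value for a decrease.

-6 dB

A line source loses 3 dB per doubling of distance; generally ΔL = −10·log₁₀(r₂/r₁).
ΔL = −10·log₁₀(4) = -6.02 dB.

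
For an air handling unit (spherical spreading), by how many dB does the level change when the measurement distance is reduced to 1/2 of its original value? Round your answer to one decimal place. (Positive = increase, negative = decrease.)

With spherical spreading the level changes by −20·log₁₀(r₂/r₁).
ΔL = −20·log₁₀(0.5) = +6.02 dB.

+6.0 dB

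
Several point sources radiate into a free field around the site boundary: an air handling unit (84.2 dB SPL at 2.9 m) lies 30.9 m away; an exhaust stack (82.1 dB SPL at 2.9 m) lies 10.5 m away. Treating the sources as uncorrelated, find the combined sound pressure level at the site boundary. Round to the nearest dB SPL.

First find each source's level at the receiver (point-source: −20·log₁₀(r/r_ref)), then combine on an intensity basis.
air handling unit: 84.2 − 20·log₁₀(30.9/2.9) = 84.2 − 20.55 = 63.65 dB SPL.
exhaust stack: 82.1 − 20·log₁₀(10.5/2.9) = 82.1 − 11.18 = 70.92 dB SPL.
Σ 10^(L/10) = 1.469e+07 → L_total = 10·log₁₀(1.469e+07) = 71.67 dB SPL.

72 dB SPL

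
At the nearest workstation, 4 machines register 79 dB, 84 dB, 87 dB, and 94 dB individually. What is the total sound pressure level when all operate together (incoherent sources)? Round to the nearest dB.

Incoherent sources combine by intensity addition: L_total = 10·log₁₀(Σ 10^(L_i/10)).
Σ 10^(L/10) = 10^(79/10) + 10^(84/10) + 10^(87/10) + 10^(94/10) = 3.344e+09.
L_total = 10·log₁₀(3.344e+09) = 95.24 dB.

95 dB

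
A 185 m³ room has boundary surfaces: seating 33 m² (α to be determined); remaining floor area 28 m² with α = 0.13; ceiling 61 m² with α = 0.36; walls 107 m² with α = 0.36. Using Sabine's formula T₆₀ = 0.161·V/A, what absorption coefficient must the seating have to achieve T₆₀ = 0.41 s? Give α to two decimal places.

A = 0.161·V/T₆₀ = 0.161·185/0.41 = 72.65 m² sabins.
Absorption from the other surfaces = 28·0.13 + 61·0.36 + 107·0.36 = 64.12 m², so the seating must supply 8.53 m² over 33 m².
α = 8.53/33 = 0.258.

0.26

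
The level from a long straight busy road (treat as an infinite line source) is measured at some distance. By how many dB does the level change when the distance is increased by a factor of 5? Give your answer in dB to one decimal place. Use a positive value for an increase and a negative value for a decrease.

A line source loses 3 dB per doubling of distance; generally ΔL = −10·log₁₀(r₂/r₁).
ΔL = −10·log₁₀(5) = -6.99 dB.

-7.0 dB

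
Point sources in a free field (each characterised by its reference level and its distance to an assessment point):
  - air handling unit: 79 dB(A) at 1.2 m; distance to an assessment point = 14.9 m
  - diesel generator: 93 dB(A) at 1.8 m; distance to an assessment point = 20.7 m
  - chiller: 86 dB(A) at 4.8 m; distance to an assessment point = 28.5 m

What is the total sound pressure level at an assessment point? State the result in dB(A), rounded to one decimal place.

Propagate each source to the receiver with L = L_ref − 20·log₁₀(r/r_ref), then add intensities.
air handling unit: 79 − 20·log₁₀(14.9/1.2) = 79 − 21.88 = 57.12 dB(A).
diesel generator: 93 − 20·log₁₀(20.7/1.8) = 93 − 21.21 = 71.79 dB(A).
chiller: 86 − 20·log₁₀(28.5/4.8) = 86 − 15.47 = 70.53 dB(A).
Σ 10^(L/10) = 2.689e+07 → L_total = 10·log₁₀(2.689e+07) = 74.30 dB(A).

74.3 dB(A)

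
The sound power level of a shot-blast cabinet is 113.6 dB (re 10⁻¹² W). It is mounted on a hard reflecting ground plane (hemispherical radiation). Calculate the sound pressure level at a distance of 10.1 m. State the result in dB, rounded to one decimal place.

Free-field hemispherical radiation: L_p = L_w − 10·log₁₀(2π·r²), r = 10.1 m.
2π·r² = 640.9 m², 10·log₁₀ of that is 28.068 dB.
L_p = 113.6 − 28.068 = 85.53 dB.

85.5 dB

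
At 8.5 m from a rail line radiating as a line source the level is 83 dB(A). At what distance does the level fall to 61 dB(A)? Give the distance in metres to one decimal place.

1347.2 m

The 22.0 dB drop corresponds to a distance ratio of 10^(22.0/10) for a line source.
r₂ = 8.5·10^((83−61)/10) = 8.5·10^(22.0/10) = 1347.16 m.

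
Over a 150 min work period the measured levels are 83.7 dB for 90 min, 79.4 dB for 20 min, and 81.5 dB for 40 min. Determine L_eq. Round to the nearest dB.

83 dB

The energy average is taken in the linear domain: L_eq = 10·log₁₀[(Σ tᵢ·10^(Lᵢ/10))/T], T = 150 min.
Σ tᵢ·10^(Lᵢ/10) = 90·10^(83.7/10) + 20·10^(79.4/10) + 40·10^(81.5/10) = 2.849e+10.
L_eq = 10·log₁₀(2.849e+10/150) = 82.79 dB.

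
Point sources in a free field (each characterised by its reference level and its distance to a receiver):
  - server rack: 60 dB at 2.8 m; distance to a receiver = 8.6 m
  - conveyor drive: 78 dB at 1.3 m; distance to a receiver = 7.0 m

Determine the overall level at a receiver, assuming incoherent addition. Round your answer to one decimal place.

Apply inverse-square spreading to bring every level to the receiver, then sum 10^(L/10).
server rack: 60 − 20·log₁₀(8.6/2.8) = 60 − 9.75 = 50.25 dB.
conveyor drive: 78 − 20·log₁₀(7.0/1.3) = 78 − 14.62 = 63.38 dB.
Σ 10^(L/10) = 2.282e+06 → L_total = 10·log₁₀(2.282e+06) = 63.58 dB.

63.6 dB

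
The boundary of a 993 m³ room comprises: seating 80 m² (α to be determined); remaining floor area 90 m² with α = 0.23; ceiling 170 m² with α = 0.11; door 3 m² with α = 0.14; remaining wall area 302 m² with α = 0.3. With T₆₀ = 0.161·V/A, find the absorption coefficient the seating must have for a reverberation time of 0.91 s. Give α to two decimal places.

A = 0.161·V/T₆₀ = 0.161·993/0.91 = 175.68 m² sabins.
Absorption from the other surfaces = 90·0.23 + 170·0.11 + 3·0.14 + 302·0.3 = 130.42 m², so the seating must supply 45.26 m² over 80 m².
α = 45.26/80 = 0.566.

0.57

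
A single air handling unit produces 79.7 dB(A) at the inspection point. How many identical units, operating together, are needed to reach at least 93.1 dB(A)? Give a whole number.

Need L₁ + 10·log₁₀ N ≥ 93.1, i.e. log₁₀ N ≥ 1.34.
N ≥ 10^(13.4/10) = 21.878, so N = 22.

22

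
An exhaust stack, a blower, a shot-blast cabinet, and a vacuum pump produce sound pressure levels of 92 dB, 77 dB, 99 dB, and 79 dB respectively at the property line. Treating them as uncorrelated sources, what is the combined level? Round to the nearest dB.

100 dB

For uncorrelated sources the intensities add, so convert each level to linear form, sum, and take 10·log₁₀ of the total.
Σ 10^(L/10) = 10^(92/10) + 10^(77/10) + 10^(99/10) + 10^(79/10) = 9.658e+09.
L_total = 10·log₁₀(9.658e+09) = 99.85 dB.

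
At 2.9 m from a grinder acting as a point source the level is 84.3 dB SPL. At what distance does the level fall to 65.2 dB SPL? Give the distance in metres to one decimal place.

26.1 m

For a point source L₁ − L₂ = 20·log₁₀(r₂/r₁), so r₂ = r₁·10^((L₁−L₂)/20).
r₂ = 2.9·10^((84.3−65.2)/20) = 2.9·10^(19.1/20) = 26.15 m.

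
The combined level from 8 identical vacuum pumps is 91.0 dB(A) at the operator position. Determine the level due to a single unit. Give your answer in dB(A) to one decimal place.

8 equal contributions raise the level by 10·log₁₀ 8 = 9.031 dB, so each unit alone gives 91.0 − 9.031.

82.0 dB(A)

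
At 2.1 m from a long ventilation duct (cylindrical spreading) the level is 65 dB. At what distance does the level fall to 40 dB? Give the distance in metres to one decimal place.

664.1 m

The 25.0 dB drop corresponds to a distance ratio of 10^(25.0/10) for a line source.
r₂ = 2.1·10^((65−40)/10) = 2.1·10^(25.0/10) = 664.08 m.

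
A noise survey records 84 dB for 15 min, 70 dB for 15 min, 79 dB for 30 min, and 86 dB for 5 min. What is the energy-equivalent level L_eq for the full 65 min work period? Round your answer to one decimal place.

L_eq = 10·log₁₀[(1/T)·Σ tᵢ·10^(Lᵢ/10)] with T = 65 min.
Σ tᵢ·10^(Lᵢ/10) = 15·10^(84/10) + 15·10^(70/10) + 30·10^(79/10) + 5·10^(86/10) = 8.291e+09.
L_eq = 10·log₁₀(8.291e+09/65) = 81.06 dB.

81.1 dB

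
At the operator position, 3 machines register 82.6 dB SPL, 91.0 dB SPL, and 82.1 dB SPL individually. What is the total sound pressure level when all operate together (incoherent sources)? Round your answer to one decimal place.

For uncorrelated sources the intensities add, so convert each level to linear form, sum, and take 10·log₁₀ of the total.
Σ 10^(L/10) = 10^(82.6/10) + 10^(91.0/10) + 10^(82.1/10) = 1.603e+09.
L_total = 10·log₁₀(1.603e+09) = 92.05 dB SPL.

92.0 dB SPL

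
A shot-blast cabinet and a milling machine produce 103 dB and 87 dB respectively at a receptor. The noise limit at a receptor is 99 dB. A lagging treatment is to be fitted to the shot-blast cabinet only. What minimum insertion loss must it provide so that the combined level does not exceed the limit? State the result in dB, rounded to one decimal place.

4.3 dB

Everything except the shot-blast cabinet sums to 10^(87/10) = 5.012e+08 in linear terms, 87.00 dB.
The limit corresponds to 10^(99/10) = 7.943e+09; subtracting the fixed part leaves 7.442e+09 for the shot-blast cabinet, i.e. 98.72 dB.
Required insertion loss = 103 − 98.72 = 4.28 dB.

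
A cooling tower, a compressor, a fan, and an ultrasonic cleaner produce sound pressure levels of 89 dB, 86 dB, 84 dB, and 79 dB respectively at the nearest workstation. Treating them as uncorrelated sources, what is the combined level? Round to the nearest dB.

92 dB

Incoherent sources combine by intensity addition: L_total = 10·log₁₀(Σ 10^(L_i/10)).
Σ 10^(L/10) = 10^(89/10) + 10^(86/10) + 10^(84/10) + 10^(79/10) = 1.523e+09.
L_total = 10·log₁₀(1.523e+09) = 91.83 dB.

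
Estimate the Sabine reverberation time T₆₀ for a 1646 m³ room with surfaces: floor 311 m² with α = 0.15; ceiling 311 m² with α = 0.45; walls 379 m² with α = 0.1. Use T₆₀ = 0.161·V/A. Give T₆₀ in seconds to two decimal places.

Summing Sᵢαᵢ: 311·0.15 + 311·0.45 + 379·0.1 = 224.50 m².
T₆₀ = 0.161·V/A = 0.161·1646/224.50 = 1.180 s.

1.18 s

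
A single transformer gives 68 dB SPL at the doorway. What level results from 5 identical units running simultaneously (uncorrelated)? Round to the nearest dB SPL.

With 5 equal, uncorrelated contributions the intensity is 5× that of one unit, giving a rise of 10·log₁₀ 5.
L_total = 68 + 10·log₁₀(5) = 68 + 6.990 = 74.99 dB SPL.

75 dB SPL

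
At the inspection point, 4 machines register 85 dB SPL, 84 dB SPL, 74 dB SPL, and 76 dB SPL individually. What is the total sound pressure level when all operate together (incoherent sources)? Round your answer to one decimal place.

For uncorrelated sources the intensities add, so convert each level to linear form, sum, and take 10·log₁₀ of the total.
Σ 10^(L/10) = 10^(85/10) + 10^(84/10) + 10^(74/10) + 10^(76/10) = 6.323e+08.
L_total = 10·log₁₀(6.323e+08) = 88.01 dB SPL.

88.0 dB SPL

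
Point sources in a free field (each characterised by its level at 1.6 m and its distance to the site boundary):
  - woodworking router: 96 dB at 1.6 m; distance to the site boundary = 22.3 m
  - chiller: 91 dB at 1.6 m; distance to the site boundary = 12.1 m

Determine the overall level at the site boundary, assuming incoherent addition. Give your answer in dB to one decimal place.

76.3 dB

First find each source's level at the receiver (point-source: −20·log₁₀(r/r_ref)), then combine on an intensity basis.
woodworking router: 96 − 20·log₁₀(22.3/1.6) = 96 − 22.88 = 73.12 dB.
chiller: 91 − 20·log₁₀(12.1/1.6) = 91 − 17.57 = 73.43 dB.
Σ 10^(L/10) = 4.251e+07 → L_total = 10·log₁₀(4.251e+07) = 76.28 dB.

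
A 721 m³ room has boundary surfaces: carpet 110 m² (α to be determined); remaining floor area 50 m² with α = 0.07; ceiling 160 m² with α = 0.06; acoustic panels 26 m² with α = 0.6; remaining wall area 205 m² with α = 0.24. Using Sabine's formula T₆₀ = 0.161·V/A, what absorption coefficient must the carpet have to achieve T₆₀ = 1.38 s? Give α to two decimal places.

0.06

From T₆₀ = 0.161·V/A, the target T₆₀ = 1.38 s needs A = 0.161·721/1.38 = 84.12 m².
Absorption from the other surfaces = 50·0.07 + 160·0.06 + 26·0.6 + 205·0.24 = 77.90 m², so the carpet must supply 6.22 m² over 110 m².
α = 6.22/110 = 0.057.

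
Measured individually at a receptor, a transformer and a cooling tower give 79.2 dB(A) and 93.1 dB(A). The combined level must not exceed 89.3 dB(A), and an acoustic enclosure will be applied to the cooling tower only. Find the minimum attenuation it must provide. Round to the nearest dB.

The untreated sources together contribute 10^(79.2/10) = 8.318e+07, i.e. 79.20 dB(A).
To meet 89.3 dB(A) overall, the treated cooling tower may contribute at most 10^(89.3/10) − 8.318e+07 = 7.680e+08, i.e. 88.85 dB(A).
Required insertion loss = 93.1 − 88.85 = 4.25 dB.

4 dB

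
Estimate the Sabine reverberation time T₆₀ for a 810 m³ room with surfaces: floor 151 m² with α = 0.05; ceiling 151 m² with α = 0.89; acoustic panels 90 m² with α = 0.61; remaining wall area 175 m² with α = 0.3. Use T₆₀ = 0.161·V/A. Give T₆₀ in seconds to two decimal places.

A = Σ Sᵢαᵢ = 151·0.05 + 151·0.89 + 90·0.61 + 175·0.3 = 249.34 m².
T₆₀ = 0.161 × 810 / 249.34 = 0.523 s.

0.52 s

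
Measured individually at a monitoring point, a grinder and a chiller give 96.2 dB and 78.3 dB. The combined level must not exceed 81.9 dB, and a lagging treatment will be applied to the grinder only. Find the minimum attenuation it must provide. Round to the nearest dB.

17 dB

The untreated sources together contribute 10^(78.3/10) = 6.761e+07, i.e. 78.30 dB.
To meet 81.9 dB overall, the treated grinder may contribute at most 10^(81.9/10) − 6.761e+07 = 8.727e+07, i.e. 79.41 dB.
So the grinder must be reduced from 96.2 to 79.41 dB: IL = 16.79 dB.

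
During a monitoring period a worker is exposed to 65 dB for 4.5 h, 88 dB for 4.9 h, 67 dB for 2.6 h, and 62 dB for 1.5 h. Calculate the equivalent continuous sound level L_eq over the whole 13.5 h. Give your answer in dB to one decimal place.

L_eq = 10·log₁₀[(1/T)·Σ tᵢ·10^(Lᵢ/10)] with T = 13.5 h.
Σ tᵢ·10^(Lᵢ/10) = 4.5·10^(65/10) + 4.9·10^(88/10) + 2.6·10^(67/10) + 1.5·10^(62/10) = 3.121e+09.
L_eq = 10·log₁₀(3.121e+09/13.5) = 83.64 dB.

83.6 dB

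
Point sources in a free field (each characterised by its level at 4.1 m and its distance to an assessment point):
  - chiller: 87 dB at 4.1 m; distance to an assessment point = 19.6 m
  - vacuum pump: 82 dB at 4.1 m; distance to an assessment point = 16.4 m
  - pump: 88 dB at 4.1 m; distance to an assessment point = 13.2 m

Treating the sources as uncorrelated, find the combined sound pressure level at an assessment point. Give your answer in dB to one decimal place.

Apply inverse-square spreading to bring every level to the receiver, then sum 10^(L/10).
chiller: 87 − 20·log₁₀(19.6/4.1) = 87 − 13.59 = 73.41 dB.
vacuum pump: 82 − 20·log₁₀(16.4/4.1) = 82 − 12.04 = 69.96 dB.
pump: 88 − 20·log₁₀(13.2/4.1) = 88 − 10.16 = 77.84 dB.
Σ 10^(L/10) = 9.271e+07 → L_total = 10·log₁₀(9.271e+07) = 79.67 dB.

79.7 dB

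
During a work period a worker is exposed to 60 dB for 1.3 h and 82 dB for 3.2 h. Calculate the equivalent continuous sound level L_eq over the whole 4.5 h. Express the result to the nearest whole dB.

Weight each interval's intensity by its duration and average over T = 4.5 h:
Σ tᵢ·10^(Lᵢ/10) = 1.3·10^(60/10) + 3.2·10^(82/10) = 5.085e+08.
L_eq = 10·log₁₀(5.085e+08/4.5) = 80.53 dB.

81 dB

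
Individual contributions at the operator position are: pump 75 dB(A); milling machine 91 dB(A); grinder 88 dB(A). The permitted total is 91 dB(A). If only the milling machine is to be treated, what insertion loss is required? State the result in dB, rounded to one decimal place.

3.2 dB

Everything except the milling machine sums to 10^(75/10) + 10^(88/10) = 6.626e+08 in linear terms, 88.21 dB(A).
The limit corresponds to 10^(91/10) = 1.259e+09; subtracting the fixed part leaves 5.963e+08 for the milling machine, i.e. 87.75 dB(A).
Required insertion loss = 91 − 87.75 = 3.25 dB.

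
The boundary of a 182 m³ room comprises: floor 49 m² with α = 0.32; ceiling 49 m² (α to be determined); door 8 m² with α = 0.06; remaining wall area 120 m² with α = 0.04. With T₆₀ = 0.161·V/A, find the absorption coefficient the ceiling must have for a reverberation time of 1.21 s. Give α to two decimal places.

0.07

From T₆₀ = 0.161·V/A, the target T₆₀ = 1.21 s needs A = 0.161·182/1.21 = 24.22 m².
Absorption from the other surfaces = 49·0.32 + 8·0.06 + 120·0.04 = 20.96 m², so the ceiling must supply 3.26 m² over 49 m².
α = 3.26/49 = 0.066.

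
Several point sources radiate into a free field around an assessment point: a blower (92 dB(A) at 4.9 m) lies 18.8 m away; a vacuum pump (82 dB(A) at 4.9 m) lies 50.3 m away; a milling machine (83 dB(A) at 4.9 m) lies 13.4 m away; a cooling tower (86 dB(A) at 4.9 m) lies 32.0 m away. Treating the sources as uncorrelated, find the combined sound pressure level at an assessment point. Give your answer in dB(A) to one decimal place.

First find each source's level at the receiver (point-source: −20·log₁₀(r/r_ref)), then combine on an intensity basis.
blower: 92 − 20·log₁₀(18.8/4.9) = 92 − 11.68 = 80.32 dB(A).
vacuum pump: 82 − 20·log₁₀(50.3/4.9) = 82 − 20.23 = 61.77 dB(A).
milling machine: 83 − 20·log₁₀(13.4/4.9) = 83 − 8.74 = 74.26 dB(A).
cooling tower: 86 − 20·log₁₀(32.0/4.9) = 86 − 16.30 = 69.70 dB(A).
Σ 10^(L/10) = 1.452e+08 → L_total = 10·log₁₀(1.452e+08) = 81.62 dB(A).

81.6 dB(A)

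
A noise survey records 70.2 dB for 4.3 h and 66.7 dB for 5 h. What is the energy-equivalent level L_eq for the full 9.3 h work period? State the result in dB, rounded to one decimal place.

68.7 dB

L_eq = 10·log₁₀[(1/T)·Σ tᵢ·10^(Lᵢ/10)] with T = 9.3 h.
Σ tᵢ·10^(Lᵢ/10) = 4.3·10^(70.2/10) + 5·10^(66.7/10) = 6.841e+07.
L_eq = 10·log₁₀(6.841e+07/9.3) = 68.67 dB.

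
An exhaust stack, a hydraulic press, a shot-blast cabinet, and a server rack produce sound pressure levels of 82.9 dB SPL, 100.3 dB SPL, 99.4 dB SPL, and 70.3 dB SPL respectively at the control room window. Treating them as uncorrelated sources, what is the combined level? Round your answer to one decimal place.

102.9 dB SPL

For uncorrelated sources the intensities add, so convert each level to linear form, sum, and take 10·log₁₀ of the total.
Σ 10^(L/10) = 10^(82.9/10) + 10^(100.3/10) + 10^(99.4/10) + 10^(70.3/10) = 1.963e+10.
L_total = 10·log₁₀(1.963e+10) = 102.93 dB SPL.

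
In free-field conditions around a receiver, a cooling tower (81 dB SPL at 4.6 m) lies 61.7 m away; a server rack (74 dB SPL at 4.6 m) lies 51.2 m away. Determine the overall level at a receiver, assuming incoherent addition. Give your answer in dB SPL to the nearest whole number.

Apply inverse-square spreading to bring every level to the receiver, then sum 10^(L/10).
cooling tower: 81 − 20·log₁₀(61.7/4.6) = 81 − 22.55 = 58.45 dB SPL.
server rack: 74 − 20·log₁₀(51.2/4.6) = 74 − 20.93 = 53.07 dB SPL.
Σ 10^(L/10) = 9.025e+05 → L_total = 10·log₁₀(9.025e+05) = 59.55 dB SPL.

60 dB SPL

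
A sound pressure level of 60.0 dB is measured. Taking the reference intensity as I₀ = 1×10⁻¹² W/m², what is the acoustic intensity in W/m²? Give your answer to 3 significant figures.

I/I₀ = 10^(60.0/10) = 1e+06, so I = 1e+06 × 10⁻¹² W/m².

1.00e-06 W/m²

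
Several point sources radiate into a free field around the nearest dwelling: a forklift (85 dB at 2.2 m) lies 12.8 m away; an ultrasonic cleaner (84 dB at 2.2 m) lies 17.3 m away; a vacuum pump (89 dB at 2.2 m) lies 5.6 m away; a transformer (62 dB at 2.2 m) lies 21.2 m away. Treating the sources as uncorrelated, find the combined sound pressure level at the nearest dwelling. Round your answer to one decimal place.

First find each source's level at the receiver (point-source: −20·log₁₀(r/r_ref)), then combine on an intensity basis.
forklift: 85 − 20·log₁₀(12.8/2.2) = 85 − 15.30 = 69.70 dB.
ultrasonic cleaner: 84 − 20·log₁₀(17.3/2.2) = 84 − 17.91 = 66.09 dB.
vacuum pump: 89 − 20·log₁₀(5.6/2.2) = 89 − 8.12 = 80.88 dB.
transformer: 62 − 20·log₁₀(21.2/2.2) = 62 − 19.68 = 42.32 dB.
Σ 10^(L/10) = 1.360e+08 → L_total = 10·log₁₀(1.360e+08) = 81.34 dB.

81.3 dB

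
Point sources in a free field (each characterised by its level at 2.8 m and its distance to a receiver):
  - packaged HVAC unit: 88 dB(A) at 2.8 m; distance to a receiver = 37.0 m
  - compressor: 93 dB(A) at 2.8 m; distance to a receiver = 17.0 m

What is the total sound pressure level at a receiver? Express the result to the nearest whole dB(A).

Propagate each source to the receiver with L = L_ref − 20·log₁₀(r/r_ref), then add intensities.
packaged HVAC unit: 88 − 20·log₁₀(37.0/2.8) = 88 − 22.42 = 65.58 dB(A).
compressor: 93 − 20·log₁₀(17.0/2.8) = 93 − 15.67 = 77.33 dB(A).
Σ 10^(L/10) = 5.774e+07 → L_total = 10·log₁₀(5.774e+07) = 77.61 dB(A).

78 dB(A)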